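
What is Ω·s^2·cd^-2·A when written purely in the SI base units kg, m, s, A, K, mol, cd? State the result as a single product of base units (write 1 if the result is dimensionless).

kg·m²·s⁻¹·A⁻¹·cd⁻²

Ω = kg·m²·s⁻³·A⁻².
Combining: Ω·s²·cd⁻²·A = (kg·m²·s⁻³·A⁻²) · s² · cd⁻² · A = kg·m²·s⁻¹·A⁻¹·cd⁻².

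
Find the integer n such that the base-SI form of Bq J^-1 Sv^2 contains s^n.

Bq = s⁻¹.
J = kg·m²·s⁻².
So J⁻¹ = kg⁻¹·m⁻²·s².
Sv = m²·s⁻².
So Sv² = m⁴·s⁻⁴.
Combining: Bq·J⁻¹·Sv² = s⁻¹ · (kg⁻¹·m⁻²·s²) · (m⁴·s⁻⁴) = kg⁻¹·m²·s⁻³.
The exponent of s is -3.

-3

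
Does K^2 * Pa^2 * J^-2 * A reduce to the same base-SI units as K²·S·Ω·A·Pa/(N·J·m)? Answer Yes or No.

Left side:
  Pa = N/m² (pressure = force per area),
      = kg·m⁻¹·s⁻².
  So Pa² = kg²·m⁻²·s⁻⁴.
  J = N·m (work = force × distance),
      = kg·m²·s⁻².
  So J⁻² = kg⁻²·m⁻⁴·s⁴.
  Combining: K²·Pa²·J⁻²·A = K² · (kg²·m⁻²·s⁻⁴) · (kg⁻²·m⁻⁴·s⁴) · A = m⁻⁶·A·K².
Right side:
  S = 1/Ω (conductance is reciprocal resistance),
      = kg⁻¹·m⁻²·s³·A².
  N = kg·m/s² = kg·m·s⁻² (force = mass × acceleration).
  So N⁻¹ = kg⁻¹·m⁻¹·s².
  J = N·m (work = force × distance),
      = kg·m²·s⁻².
  So J⁻¹ = kg⁻¹·m⁻²·s².
  Ω = V/A (resistance = voltage per current),
      = kg·m²·s⁻³·A⁻².
  Pa = N/m² (pressure = force per area),
      = kg·m⁻¹·s⁻².
  Combining: K²·S·N⁻¹·J⁻¹·Ω·A·Pa·m⁻¹ = K² · (kg⁻¹·m⁻²·s³·A²) · (kg⁻¹·m⁻¹·s²) · (kg⁻¹·m⁻²·s²) · (kg·m²·s⁻³·A⁻²) · A · (kg·m⁻¹·s⁻²) · m⁻¹ = kg⁻¹·m⁻⁵·s²·A·K².
Left is m⁻⁶·A·K²; right is kg⁻¹·m⁻⁵·s²·A·K² — different.

No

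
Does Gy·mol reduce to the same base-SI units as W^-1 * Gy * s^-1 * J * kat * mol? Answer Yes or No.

Left side:
  Gy = m²·s⁻².
  Combining: Gy·mol = (m²·s⁻²) · mol = m²·s⁻²·mol.
Right side:
  W = J/s (power = energy per time),
      = kg·m²·s⁻³.
  So W⁻¹ = kg⁻¹·m⁻²·s³.
  Gy = J/kg (absorbed dose = energy per mass),
      = m²·s⁻².
  J = N·m (work = force × distance),
      = kg·m²·s⁻².
  kat = mol/s = s⁻¹·mol (catalytic activity).
  Combining: W⁻¹·Gy·s⁻¹·J·kat·mol = (kg⁻¹·m⁻²·s³) · (m²·s⁻²) · s⁻¹ · (kg·m²·s⁻²) · (s⁻¹·mol) · mol = m²·s⁻³·mol².
Left is m²·s⁻²·mol; right is m²·s⁻³·mol² — different.

No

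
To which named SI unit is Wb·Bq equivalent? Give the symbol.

V

Wb = V·s (flux: a volt is a weber per second),
    = kg·m²·s⁻²·A⁻¹.
Bq = 1/s = s⁻¹ (activity is decays per second).
Combining: Wb·Bq = (kg·m²·s⁻²·A⁻¹) · s⁻¹ = kg·m²·s⁻³·A⁻¹.
kg·m²·s⁻³·A⁻¹ is the base-SI form of the volt.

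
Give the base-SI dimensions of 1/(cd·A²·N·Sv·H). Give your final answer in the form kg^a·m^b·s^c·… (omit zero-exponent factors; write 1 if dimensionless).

kg⁻²·m⁻⁵·s⁶·cd⁻¹

N = kg·m/s² = kg·m·s⁻² (force = mass × acceleration).
So N⁻¹ = kg⁻¹·m⁻¹·s².
Sv = J/kg (equivalent dose = energy per mass),
    = m²·s⁻².
So Sv⁻¹ = m⁻²·s².
H = Wb/A (inductance = flux per current),
    = kg·m²·s⁻²·A⁻².
So H⁻¹ = kg⁻¹·m⁻²·s²·A².
Combining: cd⁻¹·A⁻²·N⁻¹·Sv⁻¹·H⁻¹ = cd⁻¹ · A⁻² · (kg⁻¹·m⁻¹·s²) · (m⁻²·s²) · (kg⁻¹·m⁻²·s²·A²) = kg⁻²·m⁻⁵·s⁶·cd⁻¹.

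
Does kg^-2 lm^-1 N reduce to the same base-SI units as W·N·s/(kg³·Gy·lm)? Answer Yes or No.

Yes

Left side:
  lm = cd·sr = cd (luminous flux; sr is dimensionless).
  So lm⁻¹ = cd⁻¹.
  N = kg·m/s² = kg·m·s⁻² (force = mass × acceleration).
  Combining: kg⁻²·lm⁻¹·N = kg⁻² · cd⁻¹ · (kg·m·s⁻²) = kg⁻¹·m·s⁻²·cd⁻¹.
Right side:
  W = J/s (power = energy per time),
      = kg·m²·s⁻³.
  N = kg·m/s² = kg·m·s⁻² (force = mass × acceleration).
  Gy = J/kg (absorbed dose = energy per mass),
      = m²·s⁻².
  So Gy⁻¹ = m⁻²·s².
  lm = cd·sr = cd (luminous flux; sr is dimensionless).
  So lm⁻¹ = cd⁻¹.
  Combining: W·N·kg⁻³·s·Gy⁻¹·lm⁻¹ = (kg·m²·s⁻³) · (kg·m·s⁻²) · kg⁻³ · s · (m⁻²·s²) · cd⁻¹ = kg⁻¹·m·s⁻²·cd⁻¹.
Both reduce to kg⁻¹·m·s⁻²·cd⁻¹.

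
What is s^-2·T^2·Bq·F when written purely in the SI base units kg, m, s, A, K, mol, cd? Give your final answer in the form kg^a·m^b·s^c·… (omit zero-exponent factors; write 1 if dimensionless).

kg·m⁻²·s⁻³

T = Wb/m² (flux density = flux per area),
    = kg·s⁻²·A⁻¹.
So T² = kg²·s⁻⁴·A⁻².
Bq = 1/s = s⁻¹ (activity is decays per second).
F = C/V (capacitance = charge per voltage),
    = A·s/(kg·m²·s⁻³·A⁻¹) (substituting C and V),
    = kg⁻¹·m⁻²·s⁴·A².
Combining: s⁻²·T²·Bq·F = s⁻² · (kg²·s⁻⁴·A⁻²) · s⁻¹ · (kg⁻¹·m⁻²·s⁴·A²) = kg·m⁻²·s⁻³.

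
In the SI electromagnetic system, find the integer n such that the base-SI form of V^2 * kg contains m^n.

V = W/A (potential = power per current),
    = kg·m²·s⁻³·A⁻¹.
So V² = kg²·m⁴·s⁻⁶·A⁻².
Combining: V²·kg = (kg²·m⁴·s⁻⁶·A⁻²) · kg = kg³·m⁴·s⁻⁶·A⁻².
The exponent of m is 4.

4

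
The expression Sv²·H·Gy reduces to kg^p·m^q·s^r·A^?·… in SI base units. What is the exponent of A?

-2

Sv = m²·s⁻².
So Sv² = m⁴·s⁻⁴.
H = kg·m²·s⁻²·A⁻².
Gy = m²·s⁻².
Combining: Sv²·H·Gy = (m⁴·s⁻⁴) · (kg·m²·s⁻²·A⁻²) · (m²·s⁻²) = kg·m⁸·s⁻⁸·A⁻².
The exponent of A is -2.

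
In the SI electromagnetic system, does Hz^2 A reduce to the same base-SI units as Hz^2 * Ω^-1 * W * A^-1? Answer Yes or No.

Left side:
  Hz = 1/s = s⁻¹ (frequency is cycles per second).
  So Hz² = s⁻².
  Combining: Hz²·A = s⁻² · A = s⁻²·A.
Right side:
  Hz = s⁻¹.
  So Hz² = s⁻².
  Ω = kg·m²·s⁻³·A⁻².
  So Ω⁻¹ = kg⁻¹·m⁻²·s³·A².
  W = kg·m²·s⁻³.
  Combining: Hz²·Ω⁻¹·W·A⁻¹ = s⁻² · (kg⁻¹·m⁻²·s³·A²) · (kg·m²·s⁻³) · A⁻¹ = s⁻²·A.
Both reduce to s⁻²·A.

Yes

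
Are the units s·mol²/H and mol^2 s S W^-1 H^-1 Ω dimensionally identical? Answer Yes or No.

No

Left side:
  H = kg·m²·s⁻²·A⁻².
  So H⁻¹ = kg⁻¹·m⁻²·s²·A².
  Combining: s·H⁻¹·mol² = s · (kg⁻¹·m⁻²·s²·A²) · mol² = kg⁻¹·m⁻²·s³·A²·mol².
Right side:
  S = 1/Ω (conductance is reciprocal resistance),
      = kg⁻¹·m⁻²·s³·A².
  W = J/s (power = energy per time),
      = kg·m²·s⁻³.
  So W⁻¹ = kg⁻¹·m⁻²·s³.
  H = Wb/A (inductance = flux per current),
      = kg·m²·s⁻²·A⁻².
  So H⁻¹ = kg⁻¹·m⁻²·s²·A².
  Ω = V/A (resistance = voltage per current),
      = kg·m²·s⁻³·A⁻².
  Combining: mol²·s·S·W⁻¹·H⁻¹·Ω = mol² · s · (kg⁻¹·m⁻²·s³·A²) · (kg⁻¹·m⁻²·s³) · (kg⁻¹·m⁻²·s²·A²) · (kg·m²·s⁻³·A⁻²) = kg⁻²·m⁻⁴·s⁶·A²·mol².
Left is kg⁻¹·m⁻²·s³·A²·mol²; right is kg⁻²·m⁻⁴·s⁶·A²·mol² — different.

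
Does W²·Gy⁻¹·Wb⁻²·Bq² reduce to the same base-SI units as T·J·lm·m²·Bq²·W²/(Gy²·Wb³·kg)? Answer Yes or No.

No

Left side:
  W = J/s (power = energy per time),
      = kg·m²·s⁻³.
  So W² = kg²·m⁴·s⁻⁶.
  Gy = J/kg (absorbed dose = energy per mass),
      = m²·s⁻².
  So Gy⁻¹ = m⁻²·s².
  Wb = V·s (flux: a volt is a weber per second),
      = kg·m²·s⁻²·A⁻¹.
  So Wb⁻² = kg⁻²·m⁻⁴·s⁴·A².
  Bq = 1/s = s⁻¹ (activity is decays per second).
  So Bq² = s⁻².
  Combining: W²·Gy⁻¹·Wb⁻²·Bq² = (kg²·m⁴·s⁻⁶) · (m⁻²·s²) · (kg⁻²·m⁻⁴·s⁴·A²) · s⁻² = m⁻²·s⁻²·A².
Right side:
  T = Wb/m² (flux density = flux per area),
      = kg·s⁻²·A⁻¹.
  Gy = J/kg (absorbed dose = energy per mass),
      = m²·s⁻².
  So Gy⁻² = m⁻⁴·s⁴.
  J = N·m (work = force × distance),
      = kg·m²·s⁻².
  Wb = V·s (flux: a volt is a weber per second),
      = kg·m²·s⁻²·A⁻¹.
  So Wb⁻³ = kg⁻³·m⁻⁶·s⁶·A³.
  lm = cd·sr = cd (luminous flux; sr is dimensionless).
  Bq = 1/s = s⁻¹ (activity is decays per second).
  So Bq² = s⁻².
  W = J/s (power = energy per time),
      = kg·m²·s⁻³.
  So W² = kg²·m⁴·s⁻⁶.
  Combining: T·Gy⁻²·J·Wb⁻³·lm·m²·Bq²·kg⁻¹·W² = (kg·s⁻²·A⁻¹) · (m⁻⁴·s⁴) · (kg·m²·s⁻²) · (kg⁻³·m⁻⁶·s⁶·A³) · cd · m² · s⁻² · kg⁻¹ · (kg²·m⁴·s⁻⁶) = m⁻²·s⁻²·A²·cd.
Left is m⁻²·s⁻²·A²; right is m⁻²·s⁻²·A²·cd — different.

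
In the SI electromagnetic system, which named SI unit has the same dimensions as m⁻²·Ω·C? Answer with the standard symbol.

Ω = kg·m²·s⁻³·A⁻².
C = s·A.
Combining: m⁻²·Ω·C = m⁻² · (kg·m²·s⁻³·A⁻²) · (s·A) = kg·s⁻²·A⁻¹.
kg·s⁻²·A⁻¹ is the base-SI form of the tesla.

T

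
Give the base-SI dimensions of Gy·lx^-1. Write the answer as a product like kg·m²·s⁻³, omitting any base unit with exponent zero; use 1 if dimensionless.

m⁴·s⁻²·cd⁻¹

Gy = m²·s⁻².
lx = m⁻²·cd.
So lx⁻¹ = m²·cd⁻¹.
Combining: Gy·lx⁻¹ = (m²·s⁻²) · (m²·cd⁻¹) = m⁴·s⁻²·cd⁻¹.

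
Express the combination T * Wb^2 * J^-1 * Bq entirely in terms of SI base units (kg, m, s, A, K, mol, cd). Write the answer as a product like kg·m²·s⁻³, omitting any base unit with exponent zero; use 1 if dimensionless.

T = Wb/m² (flux density = flux per area),
    = kg·s⁻²·A⁻¹.
Wb = V·s (flux: a volt is a weber per second),
    = kg·m²·s⁻²·A⁻¹.
So Wb² = kg²·m⁴·s⁻⁴·A⁻².
J = N·m (work = force × distance),
    = kg·m²·s⁻².
So J⁻¹ = kg⁻¹·m⁻²·s².
Bq = 1/s = s⁻¹ (activity is decays per second).
Combining: T·Wb²·J⁻¹·Bq = (kg·s⁻²·A⁻¹) · (kg²·m⁴·s⁻⁴·A⁻²) · (kg⁻¹·m⁻²·s²) · s⁻¹ = kg²·m²·s⁻⁵·A⁻³.

kg²·m²·s⁻⁵·A⁻³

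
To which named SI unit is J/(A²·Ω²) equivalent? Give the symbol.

F

Ω = V/A (resistance = voltage per current),
    = kg·m²·s⁻³·A⁻².
So Ω⁻² = kg⁻²·m⁻⁴·s⁶·A⁴.
J = N·m (work = force × distance),
    = kg·m²·s⁻².
Combining: A⁻²·Ω⁻²·J = A⁻² · (kg⁻²·m⁻⁴·s⁶·A⁴) · (kg·m²·s⁻²) = kg⁻¹·m⁻²·s⁴·A².
kg⁻¹·m⁻²·s⁴·A² is the base-SI form of the farad.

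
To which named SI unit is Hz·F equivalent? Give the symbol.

Hz = 1/s = s⁻¹ (frequency is cycles per second).
F = C/V (capacitance = charge per voltage),
    = A·s/(kg·m²·s⁻³·A⁻¹) (substituting C and V),
    = kg⁻¹·m⁻²·s⁴·A².
Combining: Hz·F = s⁻¹ · (kg⁻¹·m⁻²·s⁴·A²) = kg⁻¹·m⁻²·s³·A².
kg⁻¹·m⁻²·s³·A² is the base-SI form of the siemens.

S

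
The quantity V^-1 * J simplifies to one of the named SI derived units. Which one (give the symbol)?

V = W/A (potential = power per current),
    = kg·m²·s⁻³·A⁻¹.
So V⁻¹ = kg⁻¹·m⁻²·s³·A.
J = N·m (work = force × distance),
    = kg·m²·s⁻².
Combining: V⁻¹·J = (kg⁻¹·m⁻²·s³·A) · (kg·m²·s⁻²) = s·A.
s·A is the base-SI form of the coulomb.

C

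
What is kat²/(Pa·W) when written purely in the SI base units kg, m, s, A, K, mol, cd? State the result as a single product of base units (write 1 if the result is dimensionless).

kat = s⁻¹·mol.
So kat² = s⁻²·mol².
Pa = kg·m⁻¹·s⁻².
So Pa⁻¹ = kg⁻¹·m·s².
W = kg·m²·s⁻³.
So W⁻¹ = kg⁻¹·m⁻²·s³.
Combining: kat²·Pa⁻¹·W⁻¹ = (s⁻²·mol²) · (kg⁻¹·m·s²) · (kg⁻¹·m⁻²·s³) = kg⁻²·m⁻¹·s³·mol².

kg⁻²·m⁻¹·s³·mol²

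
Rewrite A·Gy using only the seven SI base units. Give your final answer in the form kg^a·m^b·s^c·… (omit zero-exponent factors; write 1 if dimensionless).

Gy = J/kg (absorbed dose = energy per mass),
    = m²·s⁻².
Combining: A·Gy = A · (m²·s⁻²) = m²·s⁻²·A.

m²·s⁻²·A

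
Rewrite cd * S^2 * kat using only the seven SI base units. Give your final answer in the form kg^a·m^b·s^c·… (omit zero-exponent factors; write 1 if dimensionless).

kg⁻²·m⁻⁴·s⁵·A⁴·mol·cd

S = 1/Ω (conductance is reciprocal resistance),
    = kg⁻¹·m⁻²·s³·A².
So S² = kg⁻²·m⁻⁴·s⁶·A⁴.
kat = mol/s = s⁻¹·mol (catalytic activity).
Combining: cd·S²·kat = cd · (kg⁻²·m⁻⁴·s⁶·A⁴) · (s⁻¹·mol) = kg⁻²·m⁻⁴·s⁵·A⁴·mol·cd.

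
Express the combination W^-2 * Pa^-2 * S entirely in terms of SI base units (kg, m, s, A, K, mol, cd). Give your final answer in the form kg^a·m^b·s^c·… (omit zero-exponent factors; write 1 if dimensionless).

kg⁻⁵·m⁻⁴·s¹³·A²

W = J/s (power = energy per time),
    = kg·m²·s⁻³.
So W⁻² = kg⁻²·m⁻⁴·s⁶.
Pa = N/m² (pressure = force per area),
    = kg·m⁻¹·s⁻².
So Pa⁻² = kg⁻²·m²·s⁴.
S = 1/Ω (conductance is reciprocal resistance),
    = kg⁻¹·m⁻²·s³·A².
Combining: W⁻²·Pa⁻²·S = (kg⁻²·m⁻⁴·s⁶) · (kg⁻²·m²·s⁴) · (kg⁻¹·m⁻²·s³·A²) = kg⁻⁵·m⁻⁴·s¹³·A².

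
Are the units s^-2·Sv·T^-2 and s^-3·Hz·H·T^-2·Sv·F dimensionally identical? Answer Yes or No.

Yes

Left side:
  Sv = J/kg (equivalent dose = energy per mass),
      = m²·s⁻².
  T = Wb/m² (flux density = flux per area),
      = kg·s⁻²·A⁻¹.
  So T⁻² = kg⁻²·s⁴·A².
  Combining: s⁻²·Sv·T⁻² = s⁻² · (m²·s⁻²) · (kg⁻²·s⁴·A²) = kg⁻²·m²·A².
Right side:
  Hz = s⁻¹.
  H = kg·m²·s⁻²·A⁻².
  T = kg·s⁻²·A⁻¹.
  So T⁻² = kg⁻²·s⁴·A².
  Sv = m²·s⁻².
  F = kg⁻¹·m⁻²·s⁴·A².
  Combining: s⁻³·Hz·H·T⁻²·Sv·F = s⁻³ · s⁻¹ · (kg·m²·s⁻²·A⁻²) · (kg⁻²·s⁴·A²) · (m²·s⁻²) · (kg⁻¹·m⁻²·s⁴·A²) = kg⁻²·m²·A².
Both reduce to kg⁻²·m²·A².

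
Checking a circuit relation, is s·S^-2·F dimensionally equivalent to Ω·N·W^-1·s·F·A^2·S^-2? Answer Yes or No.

Left side:
  S = kg⁻¹·m⁻²·s³·A².
  So S⁻² = kg²·m⁴·s⁻⁶·A⁻⁴.
  F = kg⁻¹·m⁻²·s⁴·A².
  Combining: s·S⁻²·F = s · (kg²·m⁴·s⁻⁶·A⁻⁴) · (kg⁻¹·m⁻²·s⁴·A²) = kg·m²·s⁻¹·A⁻².
Right side:
  Ω = V/A (resistance = voltage per current),
      = kg·m²·s⁻³·A⁻².
  N = kg·m/s² = kg·m·s⁻² (force = mass × acceleration).
  W = J/s (power = energy per time),
      = kg·m²·s⁻³.
  So W⁻¹ = kg⁻¹·m⁻²·s³.
  F = C/V (capacitance = charge per voltage),
      = A·s/(kg·m²·s⁻³·A⁻¹) (substituting C and V),
      = kg⁻¹·m⁻²·s⁴·A².
  S = 1/Ω (conductance is reciprocal resistance),
      = kg⁻¹·m⁻²·s³·A².
  So S⁻² = kg²·m⁴·s⁻⁶·A⁻⁴.
  Combining: Ω·N·W⁻¹·s·F·A²·S⁻² = (kg·m²·s⁻³·A⁻²) · (kg·m·s⁻²) · (kg⁻¹·m⁻²·s³) · s · (kg⁻¹·m⁻²·s⁴·A²) · A² · (kg²·m⁴·s⁻⁶·A⁻⁴) = kg²·m³·s⁻³·A⁻².
Left is kg·m²·s⁻¹·A⁻²; right is kg²·m³·s⁻³·A⁻² — different.

No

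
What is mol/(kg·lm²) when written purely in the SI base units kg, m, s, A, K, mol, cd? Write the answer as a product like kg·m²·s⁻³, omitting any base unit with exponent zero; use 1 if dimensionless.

kg⁻¹·mol·cd⁻²

lm = cd·sr = cd (luminous flux; sr is dimensionless).
So lm⁻² = cd⁻².
Combining: mol·kg⁻¹·lm⁻² = mol · kg⁻¹ · cd⁻² = kg⁻¹·mol·cd⁻².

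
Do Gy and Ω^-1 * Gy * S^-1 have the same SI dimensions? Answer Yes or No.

Left side:
  Gy = m²·s⁻².
Right side:
  Ω = kg·m²·s⁻³·A⁻².
  So Ω⁻¹ = kg⁻¹·m⁻²·s³·A².
  Gy = m²·s⁻².
  S = kg⁻¹·m⁻²·s³·A².
  So S⁻¹ = kg·m²·s⁻³·A⁻².
  Combining: Ω⁻¹·Gy·S⁻¹ = (kg⁻¹·m⁻²·s³·A²) · (m²·s⁻²) · (kg·m²·s⁻³·A⁻²) = m²·s⁻².
Both reduce to m²·s⁻².

Yes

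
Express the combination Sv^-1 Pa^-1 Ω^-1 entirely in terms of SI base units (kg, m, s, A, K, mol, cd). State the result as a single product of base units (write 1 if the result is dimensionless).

Sv = J/kg (equivalent dose = energy per mass),
    = m²·s⁻².
So Sv⁻¹ = m⁻²·s².
Pa = N/m² (pressure = force per area),
    = kg·m⁻¹·s⁻².
So Pa⁻¹ = kg⁻¹·m·s².
Ω = V/A (resistance = voltage per current),
    = kg·m²·s⁻³·A⁻².
So Ω⁻¹ = kg⁻¹·m⁻²·s³·A².
Combining: Sv⁻¹·Pa⁻¹·Ω⁻¹ = (m⁻²·s²) · (kg⁻¹·m·s²) · (kg⁻¹·m⁻²·s³·A²) = kg⁻²·m⁻³·s⁷·A².

kg⁻²·m⁻³·s⁷·A²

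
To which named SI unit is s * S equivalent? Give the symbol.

S = kg⁻¹·m⁻²·s³·A².
Combining: s·S = s · (kg⁻¹·m⁻²·s³·A²) = kg⁻¹·m⁻²·s⁴·A².
kg⁻¹·m⁻²·s⁴·A² is the base-SI form of the farad.

F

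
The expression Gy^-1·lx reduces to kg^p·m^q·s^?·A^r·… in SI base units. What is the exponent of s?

Gy = J/kg (absorbed dose = energy per mass),
    = m²·s⁻².
So Gy⁻¹ = m⁻²·s².
lx = lm/m² (illuminance = luminous flux per area),
    = m⁻²·cd.
Combining: Gy⁻¹·lx = (m⁻²·s²) · (m⁻²·cd) = m⁻⁴·s²·cd.
The exponent of s is 2.

2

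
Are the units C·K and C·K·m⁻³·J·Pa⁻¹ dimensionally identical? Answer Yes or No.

Left side:
  C = s·A.
  Combining: C·K = (s·A) · K = s·A·K.
Right side:
  C = A·s = s·A (charge = current × time).
  J = N·m (work = force × distance),
      = kg·m²·s⁻².
  Pa = N/m² (pressure = force per area),
      = kg·m⁻¹·s⁻².
  So Pa⁻¹ = kg⁻¹·m·s².
  Combining: C·K·m⁻³·J·Pa⁻¹ = (s·A) · K · m⁻³ · (kg·m²·s⁻²) · (kg⁻¹·m·s²) = s·A·K.
Both reduce to s·A·K.

Yes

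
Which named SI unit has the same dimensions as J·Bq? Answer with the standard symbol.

W

J = kg·m²·s⁻².
Bq = s⁻¹.
Combining: J·Bq = (kg·m²·s⁻²) · s⁻¹ = kg·m²·s⁻³.
kg·m²·s⁻³ is the base-SI form of the watt.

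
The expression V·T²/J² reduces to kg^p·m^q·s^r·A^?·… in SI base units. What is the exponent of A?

-3

V = kg·m²·s⁻³·A⁻¹.
J = kg·m²·s⁻².
So J⁻² = kg⁻²·m⁻⁴·s⁴.
T = kg·s⁻²·A⁻¹.
So T² = kg²·s⁻⁴·A⁻².
Combining: V·J⁻²·T² = (kg·m²·s⁻³·A⁻¹) · (kg⁻²·m⁻⁴·s⁴) · (kg²·s⁻⁴·A⁻²) = kg·m⁻²·s⁻³·A⁻³.
The exponent of A is -3.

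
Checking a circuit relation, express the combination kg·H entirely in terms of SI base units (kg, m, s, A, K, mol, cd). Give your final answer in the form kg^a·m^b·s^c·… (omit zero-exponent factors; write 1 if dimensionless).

H = kg·m²·s⁻²·A⁻².
Combining: kg·H = kg · (kg·m²·s⁻²·A⁻²) = kg²·m²·s⁻²·A⁻².

kg²·m²·s⁻²·A⁻²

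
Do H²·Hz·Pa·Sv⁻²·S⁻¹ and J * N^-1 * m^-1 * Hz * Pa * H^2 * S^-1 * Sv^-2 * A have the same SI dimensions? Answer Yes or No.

No

Left side:
  H = Wb/A (inductance = flux per current),
      = kg·m²·s⁻²·A⁻².
  So H² = kg²·m⁴·s⁻⁴·A⁻⁴.
  Hz = 1/s = s⁻¹ (frequency is cycles per second).
  Pa = N/m² (pressure = force per area),
      = kg·m⁻¹·s⁻².
  Sv = J/kg (equivalent dose = energy per mass),
      = m²·s⁻².
  So Sv⁻² = m⁻⁴·s⁴.
  S = 1/Ω (conductance is reciprocal resistance),
      = kg⁻¹·m⁻²·s³·A².
  So S⁻¹ = kg·m²·s⁻³·A⁻².
  Combining: H²·Hz·Pa·Sv⁻²·S⁻¹ = (kg²·m⁴·s⁻⁴·A⁻⁴) · s⁻¹ · (kg·m⁻¹·s⁻²) · (m⁻⁴·s⁴) · (kg·m²·s⁻³·A⁻²) = kg⁴·m·s⁻⁶·A⁻⁶.
Right side:
  J = N·m (work = force × distance),
      = kg·m²·s⁻².
  N = kg·m/s² = kg·m·s⁻² (force = mass × acceleration).
  So N⁻¹ = kg⁻¹·m⁻¹·s².
  Hz = 1/s = s⁻¹ (frequency is cycles per second).
  Pa = N/m² (pressure = force per area),
      = kg·m⁻¹·s⁻².
  H = Wb/A (inductance = flux per current),
      = kg·m²·s⁻²·A⁻².
  So H² = kg²·m⁴·s⁻⁴·A⁻⁴.
  S = 1/Ω (conductance is reciprocal resistance),
      = kg⁻¹·m⁻²·s³·A².
  So S⁻¹ = kg·m²·s⁻³·A⁻².
  Sv = J/kg (equivalent dose = energy per mass),
      = m²·s⁻².
  So Sv⁻² = m⁻⁴·s⁴.
  Combining: J·N⁻¹·m⁻¹·Hz·Pa·H²·S⁻¹·Sv⁻²·A = (kg·m²·s⁻²) · (kg⁻¹·m⁻¹·s²) · m⁻¹ · s⁻¹ · (kg·m⁻¹·s⁻²) · (kg²·m⁴·s⁻⁴·A⁻⁴) · (kg·m²·s⁻³·A⁻²) · (m⁻⁴·s⁴) · A = kg⁴·m·s⁻⁶·A⁻⁵.
Left is kg⁴·m·s⁻⁶·A⁻⁶; right is kg⁴·m·s⁻⁶·A⁻⁵ — different.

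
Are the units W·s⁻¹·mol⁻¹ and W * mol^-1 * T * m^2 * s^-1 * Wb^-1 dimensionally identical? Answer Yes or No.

Yes

Left side:
  W = J/s (power = energy per time),
      = kg·m²·s⁻³.
  Combining: W·s⁻¹·mol⁻¹ = (kg·m²·s⁻³) · s⁻¹ · mol⁻¹ = kg·m²·s⁻⁴·mol⁻¹.
Right side:
  W = J/s (power = energy per time),
      = kg·m²·s⁻³.
  T = Wb/m² (flux density = flux per area),
      = kg·s⁻²·A⁻¹.
  Wb = V·s (flux: a volt is a weber per second),
      = kg·m²·s⁻²·A⁻¹.
  So Wb⁻¹ = kg⁻¹·m⁻²·s²·A.
  Combining: W·mol⁻¹·T·m²·s⁻¹·Wb⁻¹ = (kg·m²·s⁻³) · mol⁻¹ · (kg·s⁻²·A⁻¹) · m² · s⁻¹ · (kg⁻¹·m⁻²·s²·A) = kg·m²·s⁻⁴·mol⁻¹.
Both reduce to kg·m²·s⁻⁴·mol⁻¹.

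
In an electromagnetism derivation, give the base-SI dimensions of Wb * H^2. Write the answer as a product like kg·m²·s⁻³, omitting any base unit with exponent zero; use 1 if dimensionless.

Wb = V·s (flux: a volt is a weber per second),
    = kg·m²·s⁻²·A⁻¹.
H = Wb/A (inductance = flux per current),
    = kg·m²·s⁻²·A⁻².
So H² = kg²·m⁴·s⁻⁴·A⁻⁴.
Combining: Wb·H² = (kg·m²·s⁻²·A⁻¹) · (kg²·m⁴·s⁻⁴·A⁻⁴) = kg³·m⁶·s⁻⁶·A⁻⁵.

kg³·m⁶·s⁻⁶·A⁻⁵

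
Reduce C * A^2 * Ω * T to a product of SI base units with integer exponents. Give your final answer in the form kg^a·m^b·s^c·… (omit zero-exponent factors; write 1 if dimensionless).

kg²·m²·s⁻⁴

C = s·A.
Ω = kg·m²·s⁻³·A⁻².
T = kg·s⁻²·A⁻¹.
Combining: C·A²·Ω·T = (s·A) · A² · (kg·m²·s⁻³·A⁻²) · (kg·s⁻²·A⁻¹) = kg²·m²·s⁻⁴.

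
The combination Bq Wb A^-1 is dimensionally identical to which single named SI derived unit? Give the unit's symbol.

Ω

Bq = 1/s = s⁻¹ (activity is decays per second).
Wb = V·s (flux: a volt is a weber per second),
    = kg·m²·s⁻²·A⁻¹.
Combining: Bq·Wb·A⁻¹ = s⁻¹ · (kg·m²·s⁻²·A⁻¹) · A⁻¹ = kg·m²·s⁻³·A⁻².
kg·m²·s⁻³·A⁻² is the base-SI form of the ohm.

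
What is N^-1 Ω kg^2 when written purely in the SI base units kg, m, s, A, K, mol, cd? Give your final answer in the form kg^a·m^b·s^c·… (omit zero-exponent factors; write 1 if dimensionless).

kg²·m·s⁻¹·A⁻²

N = kg·m/s² = kg·m·s⁻² (force = mass × acceleration).
So N⁻¹ = kg⁻¹·m⁻¹·s².
Ω = V/A (resistance = voltage per current),
    = kg·m²·s⁻³·A⁻².
Combining: N⁻¹·Ω·kg² = (kg⁻¹·m⁻¹·s²) · (kg·m²·s⁻³·A⁻²) · kg² = kg²·m·s⁻¹·A⁻².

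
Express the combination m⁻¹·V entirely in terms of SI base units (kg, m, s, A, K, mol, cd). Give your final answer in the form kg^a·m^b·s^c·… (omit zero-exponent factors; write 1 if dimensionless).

V = W/A (potential = power per current),
    = kg·m²·s⁻³·A⁻¹.
Combining: m⁻¹·V = m⁻¹ · (kg·m²·s⁻³·A⁻¹) = kg·m·s⁻³·A⁻¹.

kg·m·s⁻³·A⁻¹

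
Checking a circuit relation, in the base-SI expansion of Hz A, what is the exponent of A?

Hz = 1/s = s⁻¹ (frequency is cycles per second).
Combining: Hz·A = s⁻¹ · A = s⁻¹·A.
The exponent of A is 1.

1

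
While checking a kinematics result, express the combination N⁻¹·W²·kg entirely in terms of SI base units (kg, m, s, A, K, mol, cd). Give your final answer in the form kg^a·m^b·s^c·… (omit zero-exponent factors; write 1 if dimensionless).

kg²·m³·s⁻⁴

N = kg·m/s² = kg·m·s⁻² (force = mass × acceleration).
So N⁻¹ = kg⁻¹·m⁻¹·s².
W = J/s (power = energy per time),
    = kg·m²·s⁻³.
So W² = kg²·m⁴·s⁻⁶.
Combining: N⁻¹·W²·kg = (kg⁻¹·m⁻¹·s²) · (kg²·m⁴·s⁻⁶) · kg = kg²·m³·s⁻⁴.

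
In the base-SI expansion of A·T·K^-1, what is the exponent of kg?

T = Wb/m² (flux density = flux per area),
    = kg·s⁻²·A⁻¹.
Combining: A·T·K⁻¹ = A · (kg·s⁻²·A⁻¹) · K⁻¹ = kg·s⁻²·K⁻¹.
The exponent of kg is 1.

1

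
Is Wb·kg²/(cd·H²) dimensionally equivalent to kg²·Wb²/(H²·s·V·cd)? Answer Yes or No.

Yes

Left side:
  H = Wb/A (inductance = flux per current),
      = kg·m²·s⁻²·A⁻².
  So H⁻² = kg⁻²·m⁻⁴·s⁴·A⁴.
  Wb = V·s (flux: a volt is a weber per second),
      = kg·m²·s⁻²·A⁻¹.
  Combining: cd⁻¹·H⁻²·Wb·kg² = cd⁻¹ · (kg⁻²·m⁻⁴·s⁴·A⁴) · (kg·m²·s⁻²·A⁻¹) · kg² = kg·m⁻²·s²·A³·cd⁻¹.
Right side:
  H = kg·m²·s⁻²·A⁻².
  So H⁻² = kg⁻²·m⁻⁴·s⁴·A⁴.
  Wb = kg·m²·s⁻²·A⁻¹.
  So Wb² = kg²·m⁴·s⁻⁴·A⁻².
  V = kg·m²·s⁻³·A⁻¹.
  So V⁻¹ = kg⁻¹·m⁻²·s³·A.
  Combining: H⁻²·kg²·Wb²·s⁻¹·V⁻¹·cd⁻¹ = (kg⁻²·m⁻⁴·s⁴·A⁴) · kg² · (kg²·m⁴·s⁻⁴·A⁻²) · s⁻¹ · (kg⁻¹·m⁻²·s³·A) · cd⁻¹ = kg·m⁻²·s²·A³·cd⁻¹.
Both reduce to kg·m⁻²·s²·A³·cd⁻¹.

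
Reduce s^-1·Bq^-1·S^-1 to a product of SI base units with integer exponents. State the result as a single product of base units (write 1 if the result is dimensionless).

Bq = 1/s = s⁻¹ (activity is decays per second).
So Bq⁻¹ = s.
S = 1/Ω (conductance is reciprocal resistance),
    = kg⁻¹·m⁻²·s³·A².
So S⁻¹ = kg·m²·s⁻³·A⁻².
Combining: s⁻¹·Bq⁻¹·S⁻¹ = s⁻¹ · s · (kg·m²·s⁻³·A⁻²) = kg·m²·s⁻³·A⁻².

kg·m²·s⁻³·A⁻²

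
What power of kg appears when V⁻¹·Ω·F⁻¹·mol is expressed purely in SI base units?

V = kg·m²·s⁻³·A⁻¹.
So V⁻¹ = kg⁻¹·m⁻²·s³·A.
Ω = kg·m²·s⁻³·A⁻².
F = kg⁻¹·m⁻²·s⁴·A².
So F⁻¹ = kg·m²·s⁻⁴·A⁻².
Combining: V⁻¹·Ω·F⁻¹·mol = (kg⁻¹·m⁻²·s³·A) · (kg·m²·s⁻³·A⁻²) · (kg·m²·s⁻⁴·A⁻²) · mol = kg·m²·s⁻⁴·A⁻³·mol.
The exponent of kg is 1.

1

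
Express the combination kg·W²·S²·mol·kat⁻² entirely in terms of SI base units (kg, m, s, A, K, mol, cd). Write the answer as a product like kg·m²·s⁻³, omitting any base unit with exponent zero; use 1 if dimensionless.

W = kg·m²·s⁻³.
So W² = kg²·m⁴·s⁻⁶.
S = kg⁻¹·m⁻²·s³·A².
So S² = kg⁻²·m⁻⁴·s⁶·A⁴.
kat = s⁻¹·mol.
So kat⁻² = s²·mol⁻².
Combining: kg·W²·S²·mol·kat⁻² = kg · (kg²·m⁴·s⁻⁶) · (kg⁻²·m⁻⁴·s⁶·A⁴) · mol · (s²·mol⁻²) = kg·s²·A⁴·mol⁻¹.

kg·s²·A⁴·mol⁻¹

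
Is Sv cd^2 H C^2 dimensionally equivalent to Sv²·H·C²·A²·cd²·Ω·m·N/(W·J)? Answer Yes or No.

Left side:
  Sv = m²·s⁻².
  H = kg·m²·s⁻²·A⁻².
  C = s·A.
  So C² = s²·A².
  Combining: Sv·cd²·H·C² = (m²·s⁻²) · cd² · (kg·m²·s⁻²·A⁻²) · (s²·A²) = kg·m⁴·s⁻²·cd².
Right side:
  Sv = m²·s⁻².
  So Sv² = m⁴·s⁻⁴.
  H = kg·m²·s⁻²·A⁻².
  C = s·A.
  So C² = s²·A².
  W = kg·m²·s⁻³.
  So W⁻¹ = kg⁻¹·m⁻²·s³.
  Ω = kg·m²·s⁻³·A⁻².
  N = kg·m·s⁻².
  J = kg·m²·s⁻².
  So J⁻¹ = kg⁻¹·m⁻²·s².
  Combining: Sv²·H·C²·A²·W⁻¹·cd²·Ω·m·N·J⁻¹ = (m⁴·s⁻⁴) · (kg·m²·s⁻²·A⁻²) · (s²·A²) · A² · (kg⁻¹·m⁻²·s³) · cd² · (kg·m²·s⁻³·A⁻²) · m · (kg·m·s⁻²) · (kg⁻¹·m⁻²·s²) = kg·m⁶·s⁻⁴·cd².
Left is kg·m⁴·s⁻²·cd²; right is kg·m⁶·s⁻⁴·cd² — different.

No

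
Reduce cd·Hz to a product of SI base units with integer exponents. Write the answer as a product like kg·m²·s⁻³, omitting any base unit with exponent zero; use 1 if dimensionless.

Hz = 1/s = s⁻¹ (frequency is cycles per second).
Combining: cd·Hz = cd · s⁻¹ = s⁻¹·cd.

s⁻¹·cd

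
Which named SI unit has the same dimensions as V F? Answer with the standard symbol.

C

V = W/A (potential = power per current),
    = kg·m²·s⁻³·A⁻¹.
F = C/V (capacitance = charge per voltage),
    = A·s/(kg·m²·s⁻³·A⁻¹) (substituting C and V),
    = kg⁻¹·m⁻²·s⁴·A².
Combining: V·F = (kg·m²·s⁻³·A⁻¹) · (kg⁻¹·m⁻²·s⁴·A²) = s·A.
s·A is the base-SI form of the coulomb.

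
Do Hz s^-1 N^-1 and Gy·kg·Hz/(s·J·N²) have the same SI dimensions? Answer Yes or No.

Left side:
  Hz = 1/s = s⁻¹ (frequency is cycles per second).
  N = kg·m/s² = kg·m·s⁻² (force = mass × acceleration).
  So N⁻¹ = kg⁻¹·m⁻¹·s².
  Combining: Hz·s⁻¹·N⁻¹ = s⁻¹ · s⁻¹ · (kg⁻¹·m⁻¹·s²) = kg⁻¹·m⁻¹.
Right side:
  Gy = J/kg (absorbed dose = energy per mass),
      = m²·s⁻².
  J = N·m (work = force × distance),
      = kg·m²·s⁻².
  So J⁻¹ = kg⁻¹·m⁻²·s².
  Hz = 1/s = s⁻¹ (frequency is cycles per second).
  N = kg·m/s² = kg·m·s⁻² (force = mass × acceleration).
  So N⁻² = kg⁻²·m⁻²·s⁴.
  Combining: s⁻¹·Gy·J⁻¹·kg·Hz·N⁻² = s⁻¹ · (m²·s⁻²) · (kg⁻¹·m⁻²·s²) · kg · s⁻¹ · (kg⁻²·m⁻²·s⁴) = kg⁻²·m⁻²·s².
Left is kg⁻¹·m⁻¹; right is kg⁻²·m⁻²·s² — different.

No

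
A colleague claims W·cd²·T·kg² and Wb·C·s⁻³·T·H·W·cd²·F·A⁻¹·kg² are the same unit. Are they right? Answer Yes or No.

Left side:
  W = kg·m²·s⁻³.
  T = kg·s⁻²·A⁻¹.
  Combining: W·cd²·T·kg² = (kg·m²·s⁻³) · cd² · (kg·s⁻²·A⁻¹) · kg² = kg⁴·m²·s⁻⁵·A⁻¹·cd².
Right side:
  Wb = V·s (flux: a volt is a weber per second),
      = kg·m²·s⁻²·A⁻¹.
  C = A·s = s·A (charge = current × time).
  T = Wb/m² (flux density = flux per area),
      = kg·s⁻²·A⁻¹.
  H = Wb/A (inductance = flux per current),
      = kg·m²·s⁻²·A⁻².
  W = J/s (power = energy per time),
      = kg·m²·s⁻³.
  F = C/V (capacitance = charge per voltage),
      = A·s/(kg·m²·s⁻³·A⁻¹) (substituting C and V),
      = kg⁻¹·m⁻²·s⁴·A².
  Combining: Wb·C·s⁻³·T·H·W·cd²·F·A⁻¹·kg² = (kg·m²·s⁻²·A⁻¹) · (s·A) · s⁻³ · (kg·s⁻²·A⁻¹) · (kg·m²·s⁻²·A⁻²) · (kg·m²·s⁻³) · cd² · (kg⁻¹·m⁻²·s⁴·A²) · A⁻¹ · kg² = kg⁵·m⁴·s⁻⁷·A⁻²·cd².
Left is kg⁴·m²·s⁻⁵·A⁻¹·cd²; right is kg⁵·m⁴·s⁻⁷·A⁻²·cd² — different.

No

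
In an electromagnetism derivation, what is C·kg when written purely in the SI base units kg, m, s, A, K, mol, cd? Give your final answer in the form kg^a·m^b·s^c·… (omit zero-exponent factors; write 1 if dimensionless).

C = A·s = s·A (charge = current × time).
Combining: C·kg = (s·A) · kg = kg·s·A.

kg·s·A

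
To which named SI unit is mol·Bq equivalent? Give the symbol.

Bq = s⁻¹.
Combining: mol·Bq = mol · s⁻¹ = s⁻¹·mol.
s⁻¹·mol is the base-SI form of the katal.

kat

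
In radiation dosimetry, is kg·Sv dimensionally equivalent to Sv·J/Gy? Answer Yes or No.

Yes

Left side:
  Sv = J/kg (equivalent dose = energy per mass),
      = m²·s⁻².
  Combining: kg·Sv = kg · (m²·s⁻²) = kg·m²·s⁻².
Right side:
  Gy = J/kg (absorbed dose = energy per mass),
      = m²·s⁻².
  So Gy⁻¹ = m⁻²·s².
  Sv = J/kg (equivalent dose = energy per mass),
      = m²·s⁻².
  J = N·m (work = force × distance),
      = kg·m²·s⁻².
  Combining: Gy⁻¹·Sv·J = (m⁻²·s²) · (m²·s⁻²) · (kg·m²·s⁻²) = kg·m²·s⁻².
Both reduce to kg·m²·s⁻².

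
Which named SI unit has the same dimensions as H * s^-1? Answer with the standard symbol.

H = kg·m²·s⁻²·A⁻².
Combining: H·s⁻¹ = (kg·m²·s⁻²·A⁻²) · s⁻¹ = kg·m²·s⁻³·A⁻².
kg·m²·s⁻³·A⁻² is the base-SI form of the ohm.

Ω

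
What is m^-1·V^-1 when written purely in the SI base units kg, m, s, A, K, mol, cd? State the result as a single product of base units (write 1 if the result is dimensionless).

kg⁻¹·m⁻³·s³·A

V = W/A (potential = power per current),
    = kg·m²·s⁻³·A⁻¹.
So V⁻¹ = kg⁻¹·m⁻²·s³·A.
Combining: m⁻¹·V⁻¹ = m⁻¹ · (kg⁻¹·m⁻²·s³·A) = kg⁻¹·m⁻³·s³·A.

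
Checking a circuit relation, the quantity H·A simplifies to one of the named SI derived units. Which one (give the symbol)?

Wb

H = kg·m²·s⁻²·A⁻².
Combining: H·A = (kg·m²·s⁻²·A⁻²) · A = kg·m²·s⁻²·A⁻¹.
kg·m²·s⁻²·A⁻¹ is the base-SI form of the weber.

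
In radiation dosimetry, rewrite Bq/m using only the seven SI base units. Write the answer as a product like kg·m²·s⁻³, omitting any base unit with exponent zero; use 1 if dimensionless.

Bq = s⁻¹.
Combining: Bq·m⁻¹ = s⁻¹ · m⁻¹ = m⁻¹·s⁻¹.

m⁻¹·s⁻¹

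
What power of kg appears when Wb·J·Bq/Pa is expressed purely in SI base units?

1

Wb = V·s (flux: a volt is a weber per second),
    = kg·m²·s⁻²·A⁻¹.
Pa = N/m² (pressure = force per area),
    = kg·m⁻¹·s⁻².
So Pa⁻¹ = kg⁻¹·m·s².
J = N·m (work = force × distance),
    = kg·m²·s⁻².
Bq = 1/s = s⁻¹ (activity is decays per second).
Combining: Wb·Pa⁻¹·J·Bq = (kg·m²·s⁻²·A⁻¹) · (kg⁻¹·m·s²) · (kg·m²·s⁻²) · s⁻¹ = kg·m⁵·s⁻³·A⁻¹.
The exponent of kg is 1.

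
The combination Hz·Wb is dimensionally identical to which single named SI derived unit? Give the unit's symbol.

V

Hz = 1/s = s⁻¹ (frequency is cycles per second).
Wb = V·s (flux: a volt is a weber per second),
    = kg·m²·s⁻²·A⁻¹.
Combining: Hz·Wb = s⁻¹ · (kg·m²·s⁻²·A⁻¹) = kg·m²·s⁻³·A⁻¹.
kg·m²·s⁻³·A⁻¹ is the base-SI form of the volt.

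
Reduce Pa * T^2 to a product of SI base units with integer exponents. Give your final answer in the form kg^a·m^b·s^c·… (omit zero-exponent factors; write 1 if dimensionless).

kg³·m⁻¹·s⁻⁶·A⁻²

Pa = kg·m⁻¹·s⁻².
T = kg·s⁻²·A⁻¹.
So T² = kg²·s⁻⁴·A⁻².
Combining: Pa·T² = (kg·m⁻¹·s⁻²) · (kg²·s⁻⁴·A⁻²) = kg³·m⁻¹·s⁻⁶·A⁻².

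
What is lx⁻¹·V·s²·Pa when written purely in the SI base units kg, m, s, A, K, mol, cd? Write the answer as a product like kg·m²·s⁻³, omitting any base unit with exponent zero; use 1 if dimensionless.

kg²·m³·s⁻³·A⁻¹·cd⁻¹

lx = m⁻²·cd.
So lx⁻¹ = m²·cd⁻¹.
V = kg·m²·s⁻³·A⁻¹.
Pa = kg·m⁻¹·s⁻².
Combining: lx⁻¹·V·s²·Pa = (m²·cd⁻¹) · (kg·m²·s⁻³·A⁻¹) · s² · (kg·m⁻¹·s⁻²) = kg²·m³·s⁻³·A⁻¹·cd⁻¹.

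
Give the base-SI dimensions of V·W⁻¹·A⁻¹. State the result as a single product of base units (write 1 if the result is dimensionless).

A⁻²

V = W/A (potential = power per current),
    = kg·m²·s⁻³·A⁻¹.
W = J/s (power = energy per time),
    = kg·m²·s⁻³.
So W⁻¹ = kg⁻¹·m⁻²·s³.
Combining: V·W⁻¹·A⁻¹ = (kg·m²·s⁻³·A⁻¹) · (kg⁻¹·m⁻²·s³) · A⁻¹ = A⁻².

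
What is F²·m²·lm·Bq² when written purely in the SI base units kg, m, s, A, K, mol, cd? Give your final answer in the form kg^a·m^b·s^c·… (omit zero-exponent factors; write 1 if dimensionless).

F = kg⁻¹·m⁻²·s⁴·A².
So F² = kg⁻²·m⁻⁴·s⁸·A⁴.
lm = cd.
Bq = s⁻¹.
So Bq² = s⁻².
Combining: F²·m²·lm·Bq² = (kg⁻²·m⁻⁴·s⁸·A⁴) · m² · cd · s⁻² = kg⁻²·m⁻²·s⁶·A⁴·cd.

kg⁻²·m⁻²·s⁶·A⁴·cd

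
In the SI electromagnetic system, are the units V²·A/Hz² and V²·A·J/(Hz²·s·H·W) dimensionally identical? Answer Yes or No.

No

Left side:
  Hz = 1/s = s⁻¹ (frequency is cycles per second).
  So Hz⁻² = s².
  V = W/A (potential = power per current),
      = kg·m²·s⁻³·A⁻¹.
  So V² = kg²·m⁴·s⁻⁶·A⁻².
  Combining: Hz⁻²·V²·A = s² · (kg²·m⁴·s⁻⁶·A⁻²) · A = kg²·m⁴·s⁻⁴·A⁻¹.
Right side:
  V = kg·m²·s⁻³·A⁻¹.
  So V² = kg²·m⁴·s⁻⁶·A⁻².
  Hz = s⁻¹.
  So Hz⁻² = s².
  J = kg·m²·s⁻².
  H = kg·m²·s⁻²·A⁻².
  So H⁻¹ = kg⁻¹·m⁻²·s²·A².
  W = kg·m²·s⁻³.
  So W⁻¹ = kg⁻¹·m⁻²·s³.
  Combining: V²·A·Hz⁻²·s⁻¹·J·H⁻¹·W⁻¹ = (kg²·m⁴·s⁻⁶·A⁻²) · A · s² · s⁻¹ · (kg·m²·s⁻²) · (kg⁻¹·m⁻²·s²·A²) · (kg⁻¹·m⁻²·s³) = kg·m²·s⁻²·A.
Left is kg²·m⁴·s⁻⁴·A⁻¹; right is kg·m²·s⁻²·A — different.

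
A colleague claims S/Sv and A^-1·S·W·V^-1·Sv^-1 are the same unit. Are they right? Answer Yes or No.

Yes

Left side:
  S = 1/Ω (conductance is reciprocal resistance),
      = kg⁻¹·m⁻²·s³·A².
  Sv = J/kg (equivalent dose = energy per mass),
      = m²·s⁻².
  So Sv⁻¹ = m⁻²·s².
  Combining: S·Sv⁻¹ = (kg⁻¹·m⁻²·s³·A²) · (m⁻²·s²) = kg⁻¹·m⁻⁴·s⁵·A².
Right side:
  S = kg⁻¹·m⁻²·s³·A².
  W = kg·m²·s⁻³.
  V = kg·m²·s⁻³·A⁻¹.
  So V⁻¹ = kg⁻¹·m⁻²·s³·A.
  Sv = m²·s⁻².
  So Sv⁻¹ = m⁻²·s².
  Combining: A⁻¹·S·W·V⁻¹·Sv⁻¹ = A⁻¹ · (kg⁻¹·m⁻²·s³·A²) · (kg·m²·s⁻³) · (kg⁻¹·m⁻²·s³·A) · (m⁻²·s²) = kg⁻¹·m⁻⁴·s⁵·A².
Both reduce to kg⁻¹·m⁻⁴·s⁵·A².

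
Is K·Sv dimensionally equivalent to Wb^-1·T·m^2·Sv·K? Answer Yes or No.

Left side:
  Sv = m²·s⁻².
  Combining: K·Sv = K · (m²·s⁻²) = m²·s⁻²·K.
Right side:
  Wb = kg·m²·s⁻²·A⁻¹.
  So Wb⁻¹ = kg⁻¹·m⁻²·s²·A.
  T = kg·s⁻²·A⁻¹.
  Sv = m²·s⁻².
  Combining: Wb⁻¹·T·m²·Sv·K = (kg⁻¹·m⁻²·s²·A) · (kg·s⁻²·A⁻¹) · m² · (m²·s⁻²) · K = m²·s⁻²·K.
Both reduce to m²·s⁻²·K.

Yes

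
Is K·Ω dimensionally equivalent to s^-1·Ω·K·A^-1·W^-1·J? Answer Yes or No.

Left side:
  Ω = V/A (resistance = voltage per current),
      = kg·m²·s⁻³·A⁻².
  Combining: K·Ω = K · (kg·m²·s⁻³·A⁻²) = kg·m²·s⁻³·A⁻²·K.
Right side:
  Ω = kg·m²·s⁻³·A⁻².
  W = kg·m²·s⁻³.
  So W⁻¹ = kg⁻¹·m⁻²·s³.
  J = kg·m²·s⁻².
  Combining: s⁻¹·Ω·K·A⁻¹·W⁻¹·J = s⁻¹ · (kg·m²·s⁻³·A⁻²) · K · A⁻¹ · (kg⁻¹·m⁻²·s³) · (kg·m²·s⁻²) = kg·m²·s⁻³·A⁻³·K.
Left is kg·m²·s⁻³·A⁻²·K; right is kg·m²·s⁻³·A⁻³·K — different.

No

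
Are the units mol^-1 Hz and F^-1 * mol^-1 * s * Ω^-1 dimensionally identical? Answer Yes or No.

No

Left side:
  Hz = s⁻¹.
  Combining: mol⁻¹·Hz = mol⁻¹ · s⁻¹ = s⁻¹·mol⁻¹.
Right side:
  F = kg⁻¹·m⁻²·s⁴·A².
  So F⁻¹ = kg·m²·s⁻⁴·A⁻².
  Ω = kg·m²·s⁻³·A⁻².
  So Ω⁻¹ = kg⁻¹·m⁻²·s³·A².
  Combining: F⁻¹·mol⁻¹·s·Ω⁻¹ = (kg·m²·s⁻⁴·A⁻²) · mol⁻¹ · s · (kg⁻¹·m⁻²·s³·A²) = mol⁻¹.
Left is s⁻¹·mol⁻¹; right is mol⁻¹ — different.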